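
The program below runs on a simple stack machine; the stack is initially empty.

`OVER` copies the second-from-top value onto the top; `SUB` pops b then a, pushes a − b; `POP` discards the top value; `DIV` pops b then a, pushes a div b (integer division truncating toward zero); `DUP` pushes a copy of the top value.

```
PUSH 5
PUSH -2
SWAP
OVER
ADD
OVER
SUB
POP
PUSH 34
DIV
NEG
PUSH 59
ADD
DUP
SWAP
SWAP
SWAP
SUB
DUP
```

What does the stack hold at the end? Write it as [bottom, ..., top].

[0, 0]

PUSH 5  : 5
PUSH -2 : 5 -2
SWAP    : -2 5
OVER    : -2 5 -2
ADD     : -2 3
OVER    : -2 3 -2
SUB     : -2 5
POP     : -2
PUSH 34 : -2 34
DIV     : 0
NEG     : 0
PUSH 59 : 0 59
ADD     : 59
DUP     : 59 59
SWAP    : 59 59
SWAP    : 59 59
SWAP    : 59 59
SUB     : 0
DUP     : 0 0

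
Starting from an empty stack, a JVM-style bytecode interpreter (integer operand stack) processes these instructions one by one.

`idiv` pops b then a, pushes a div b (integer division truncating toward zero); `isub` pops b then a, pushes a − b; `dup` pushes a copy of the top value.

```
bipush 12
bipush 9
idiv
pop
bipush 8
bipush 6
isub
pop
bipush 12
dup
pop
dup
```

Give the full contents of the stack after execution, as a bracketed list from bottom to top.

bipush 12 : [12]
bipush 9  : [12, 9]
idiv      : [1]
pop       : []
bipush 8  : [8]
bipush 6  : [8, 6]
isub      : [2]
pop       : []
bipush 12 : [12]
dup       : [12, 12]
pop       : [12]
dup       : [12, 12]

[12, 12]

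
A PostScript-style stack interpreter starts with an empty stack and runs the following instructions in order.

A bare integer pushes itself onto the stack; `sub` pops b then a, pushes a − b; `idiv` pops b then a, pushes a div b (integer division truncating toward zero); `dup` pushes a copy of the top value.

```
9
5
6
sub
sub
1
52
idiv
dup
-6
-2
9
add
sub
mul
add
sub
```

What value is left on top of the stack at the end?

10

9    : 9
5    : 9 5
6    : 9 5 6
sub  : 9 -1
sub  : 10
1    : 10 1
52   : 10 1 52
idiv : 10 0
dup  : 10 0 0
-6   : 10 0 0 -6
-2   : 10 0 0 -6 -2
9    : 10 0 0 -6 -2 9
add  : 10 0 0 -6 7
sub  : 10 0 0 -13
mul  : 10 0 0
add  : 10 0
sub  : 10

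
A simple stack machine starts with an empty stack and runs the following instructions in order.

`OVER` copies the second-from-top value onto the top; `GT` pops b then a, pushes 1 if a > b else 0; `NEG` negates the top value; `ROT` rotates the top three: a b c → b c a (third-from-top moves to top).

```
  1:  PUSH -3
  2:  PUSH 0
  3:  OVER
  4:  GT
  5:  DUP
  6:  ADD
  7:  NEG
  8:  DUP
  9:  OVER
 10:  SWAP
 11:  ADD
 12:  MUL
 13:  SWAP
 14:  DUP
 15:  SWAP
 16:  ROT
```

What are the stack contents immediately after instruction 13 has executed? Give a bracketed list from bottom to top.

[8, -3]

PUSH -3 : -3
PUSH 0  : -3 0
OVER    : -3 0 -3
GT      : -3 1
DUP     : -3 1 1
ADD     : -3 2
NEG     : -3 -2
DUP     : -3 -2 -2
OVER    : -3 -2 -2 -2
SWAP    : -3 -2 -2 -2
ADD     : -3 -2 -4
MUL     : -3 8
SWAP    : 8 -3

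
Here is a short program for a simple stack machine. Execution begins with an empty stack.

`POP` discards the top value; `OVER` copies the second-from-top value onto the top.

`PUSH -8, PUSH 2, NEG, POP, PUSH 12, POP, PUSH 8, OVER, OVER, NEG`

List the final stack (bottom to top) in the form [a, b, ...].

[-8, 8, -8, -8]

PUSH -8 : [-8]
PUSH 2  : [-8, 2]
NEG     : [-8, -2]
POP     : [-8]
PUSH 12 : [-8, 12]
POP     : [-8]
PUSH 8  : [-8, 8]
OVER    : [-8, 8, -8]
OVER    : [-8, 8, -8, 8]
NEG     : [-8, 8, -8, -8]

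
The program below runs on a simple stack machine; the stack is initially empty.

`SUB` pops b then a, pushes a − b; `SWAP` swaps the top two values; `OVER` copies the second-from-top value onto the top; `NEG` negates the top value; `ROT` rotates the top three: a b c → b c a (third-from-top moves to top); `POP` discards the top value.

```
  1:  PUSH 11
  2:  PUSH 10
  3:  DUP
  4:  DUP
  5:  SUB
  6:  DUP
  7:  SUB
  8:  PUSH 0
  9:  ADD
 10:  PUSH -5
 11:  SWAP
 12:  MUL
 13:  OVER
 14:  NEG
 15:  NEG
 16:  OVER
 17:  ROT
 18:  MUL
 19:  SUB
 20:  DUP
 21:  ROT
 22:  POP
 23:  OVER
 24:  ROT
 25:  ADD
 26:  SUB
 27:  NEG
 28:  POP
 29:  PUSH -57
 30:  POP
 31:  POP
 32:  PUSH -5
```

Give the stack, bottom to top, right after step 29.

[11, -57]

PUSH 11  : [11]
PUSH 10  : [11, 10]
DUP      : [11, 10, 10]
DUP      : [11, 10, 10, 10]
SUB      : [11, 10, 0]
DUP      : [11, 10, 0, 0]
SUB      : [11, 10, 0]
PUSH 0   : [11, 10, 0, 0]
ADD      : [11, 10, 0]
PUSH -5  : [11, 10, 0, -5]
SWAP     : [11, 10, -5, 0]
MUL      : [11, 10, 0]
OVER     : [11, 10, 0, 10]
NEG      : [11, 10, 0, -10]
NEG      : [11, 10, 0, 10]
OVER     : [11, 10, 0, 10, 0]
ROT      : [11, 10, 10, 0, 0]
MUL      : [11, 10, 10, 0]
SUB      : [11, 10, 10]
DUP      : [11, 10, 10, 10]
ROT      : [11, 10, 10, 10]
POP      : [11, 10, 10]
OVER     : [11, 10, 10, 10]
ROT      : [11, 10, 10, 10]
ADD      : [11, 10, 20]
SUB      : [11, -10]
NEG      : [11, 10]
POP      : [11]
PUSH -57 : [11, -57]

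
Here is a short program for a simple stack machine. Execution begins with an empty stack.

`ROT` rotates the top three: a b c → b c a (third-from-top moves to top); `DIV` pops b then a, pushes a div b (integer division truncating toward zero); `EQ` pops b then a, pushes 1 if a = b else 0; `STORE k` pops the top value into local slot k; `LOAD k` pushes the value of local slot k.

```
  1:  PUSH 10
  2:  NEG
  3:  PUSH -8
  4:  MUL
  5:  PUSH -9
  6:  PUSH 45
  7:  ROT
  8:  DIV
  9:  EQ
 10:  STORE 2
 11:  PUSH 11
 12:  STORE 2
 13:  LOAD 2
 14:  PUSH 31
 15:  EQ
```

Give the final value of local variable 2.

11

PUSH 10  [10]
NEG      [-10]
PUSH -8  [-10, -8]
MUL      [80]
PUSH -9  [80, -9]
PUSH 45  [80, -9, 45]
ROT      [-9, 45, 80]
DIV      [-9, 0]
EQ       [0]
STORE 2  []
PUSH 11  [11]
STORE 2  []
LOAD 2   [11]
PUSH 31  [11, 31]
EQ       [0]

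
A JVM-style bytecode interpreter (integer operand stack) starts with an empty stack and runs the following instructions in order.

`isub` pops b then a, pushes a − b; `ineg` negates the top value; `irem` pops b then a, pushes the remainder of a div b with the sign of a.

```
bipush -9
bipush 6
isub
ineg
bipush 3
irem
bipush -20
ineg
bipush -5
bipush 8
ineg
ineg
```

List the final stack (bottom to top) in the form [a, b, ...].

[0, 20, -5, 8]

bipush -9  -> [-9]
bipush 6   -> [-9, 6]
isub       -> [-15]
ineg       -> [15]
bipush 3   -> [15, 3]
irem       -> [0]
bipush -20 -> [0, -20]
ineg       -> [0, 20]
bipush -5  -> [0, 20, -5]
bipush 8   -> [0, 20, -5, 8]
ineg       -> [0, 20, -5, -8]
ineg       -> [0, 20, -5, 8]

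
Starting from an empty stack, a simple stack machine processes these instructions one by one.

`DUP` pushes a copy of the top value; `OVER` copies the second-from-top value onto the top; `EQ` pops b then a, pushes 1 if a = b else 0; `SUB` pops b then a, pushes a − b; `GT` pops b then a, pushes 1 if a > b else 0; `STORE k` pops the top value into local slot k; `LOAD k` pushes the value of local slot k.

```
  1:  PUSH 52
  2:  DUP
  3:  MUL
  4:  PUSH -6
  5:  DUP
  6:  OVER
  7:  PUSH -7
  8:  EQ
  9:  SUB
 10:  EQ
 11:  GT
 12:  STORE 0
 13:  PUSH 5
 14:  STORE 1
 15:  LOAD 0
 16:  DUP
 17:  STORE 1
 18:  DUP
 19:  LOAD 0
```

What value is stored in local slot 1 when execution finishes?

1

PUSH 52 : [52]
DUP     : [52, 52]
MUL     : [2704]
PUSH -6 : [2704, -6]
DUP     : [2704, -6, -6]
OVER    : [2704, -6, -6, -6]
PUSH -7 : [2704, -6, -6, -6, -7]
EQ      : [2704, -6, -6, 0]
SUB     : [2704, -6, -6]
EQ      : [2704, 1]
GT      : [1]
STORE 0 : []
PUSH 5  : [5]
STORE 1 : []
LOAD 0  : [1]
DUP     : [1, 1]
STORE 1 : [1]
DUP     : [1, 1]
LOAD 0  : [1, 1, 1]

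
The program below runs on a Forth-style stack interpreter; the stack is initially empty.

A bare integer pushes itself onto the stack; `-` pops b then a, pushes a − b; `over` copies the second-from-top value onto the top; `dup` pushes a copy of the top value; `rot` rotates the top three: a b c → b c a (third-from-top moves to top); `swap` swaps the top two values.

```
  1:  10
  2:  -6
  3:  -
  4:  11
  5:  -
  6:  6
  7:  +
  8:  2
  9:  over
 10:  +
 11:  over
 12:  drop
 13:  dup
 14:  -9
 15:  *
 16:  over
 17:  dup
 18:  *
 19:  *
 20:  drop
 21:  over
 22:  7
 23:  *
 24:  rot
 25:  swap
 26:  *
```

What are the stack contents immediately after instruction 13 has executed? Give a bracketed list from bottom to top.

10   : 10
-6   : 10 -6
-    : 16
11   : 16 11
-    : 5
6    : 5 6
+    : 11
2    : 11 2
over : 11 2 11
+    : 11 13
over : 11 13 11
drop : 11 13
dup  : 11 13 13

[11, 13, 13]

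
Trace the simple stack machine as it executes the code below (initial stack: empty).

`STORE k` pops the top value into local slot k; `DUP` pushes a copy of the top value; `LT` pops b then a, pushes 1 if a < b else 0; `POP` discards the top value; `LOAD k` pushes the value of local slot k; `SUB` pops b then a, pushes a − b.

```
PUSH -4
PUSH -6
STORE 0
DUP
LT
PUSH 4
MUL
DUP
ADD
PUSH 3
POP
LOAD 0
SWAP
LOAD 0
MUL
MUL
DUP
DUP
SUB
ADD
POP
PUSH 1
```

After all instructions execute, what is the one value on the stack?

1

PUSH -4 : -4
PUSH -6 : -4 -6
STORE 0 : -4
DUP     : -4 -4
LT      : 0
PUSH 4  : 0 4
MUL     : 0
DUP     : 0 0
ADD     : 0
PUSH 3  : 0 3
POP     : 0
LOAD 0  : 0 -6
SWAP    : -6 0
LOAD 0  : -6 0 -6
MUL     : -6 0
MUL     : 0
DUP     : 0 0
DUP     : 0 0 0
SUB     : 0 0
ADD     : 0
POP     : (empty)
PUSH 1  : 1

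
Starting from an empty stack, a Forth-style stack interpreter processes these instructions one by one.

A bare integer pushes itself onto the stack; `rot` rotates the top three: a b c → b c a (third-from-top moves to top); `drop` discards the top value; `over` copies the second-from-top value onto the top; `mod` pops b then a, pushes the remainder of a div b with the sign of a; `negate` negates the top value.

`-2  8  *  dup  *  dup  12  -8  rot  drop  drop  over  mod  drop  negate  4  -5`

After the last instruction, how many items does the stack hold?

3

-2     -> -2
8      -> -2 8
*      -> -16
dup    -> -16 -16
*      -> 256
dup    -> 256 256
12     -> 256 256 12
-8     -> 256 256 12 -8
rot    -> 256 12 -8 256
drop   -> 256 12 -8
drop   -> 256 12
over   -> 256 12 256
mod    -> 256 12
drop   -> 256
negate -> -256
4      -> -256 4
-5     -> -256 4 -5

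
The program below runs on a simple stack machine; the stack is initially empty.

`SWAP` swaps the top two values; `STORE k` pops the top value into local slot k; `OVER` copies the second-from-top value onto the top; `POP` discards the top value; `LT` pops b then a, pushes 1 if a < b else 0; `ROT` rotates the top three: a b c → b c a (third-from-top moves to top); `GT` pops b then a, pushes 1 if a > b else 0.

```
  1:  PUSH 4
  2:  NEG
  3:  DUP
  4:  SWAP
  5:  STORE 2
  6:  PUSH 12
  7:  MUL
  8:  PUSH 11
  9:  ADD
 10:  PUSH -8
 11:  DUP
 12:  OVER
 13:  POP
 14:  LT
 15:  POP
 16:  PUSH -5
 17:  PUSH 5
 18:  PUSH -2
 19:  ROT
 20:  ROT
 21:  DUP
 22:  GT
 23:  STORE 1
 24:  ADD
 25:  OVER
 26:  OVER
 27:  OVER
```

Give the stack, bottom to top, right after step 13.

[-37, -8, -8]

PUSH 4  : 4
NEG     : -4
DUP     : -4 -4
SWAP    : -4 -4
STORE 2 : -4
PUSH 12 : -4 12
MUL     : -48
PUSH 11 : -48 11
ADD     : -37
PUSH -8 : -37 -8
DUP     : -37 -8 -8
OVER    : -37 -8 -8 -8
POP     : -37 -8 -8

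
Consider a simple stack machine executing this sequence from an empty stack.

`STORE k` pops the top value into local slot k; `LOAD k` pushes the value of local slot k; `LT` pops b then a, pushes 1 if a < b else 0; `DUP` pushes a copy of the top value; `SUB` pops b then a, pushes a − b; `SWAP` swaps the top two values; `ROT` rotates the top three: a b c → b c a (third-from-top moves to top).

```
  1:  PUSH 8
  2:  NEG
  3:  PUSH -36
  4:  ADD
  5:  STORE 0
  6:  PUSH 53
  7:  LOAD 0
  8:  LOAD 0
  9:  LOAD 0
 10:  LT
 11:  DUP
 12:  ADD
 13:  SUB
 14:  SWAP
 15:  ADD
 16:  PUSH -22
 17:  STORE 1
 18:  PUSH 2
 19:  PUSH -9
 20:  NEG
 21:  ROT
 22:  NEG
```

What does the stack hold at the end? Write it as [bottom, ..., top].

PUSH 8   : 8
NEG      : -8
PUSH -36 : -8 -36
ADD      : -44
STORE 0  : (empty)
PUSH 53  : 53
LOAD 0   : 53 -44
LOAD 0   : 53 -44 -44
LOAD 0   : 53 -44 -44 -44
LT       : 53 -44 0
DUP      : 53 -44 0 0
ADD      : 53 -44 0
SUB      : 53 -44
SWAP     : -44 53
ADD      : 9
PUSH -22 : 9 -22
STORE 1  : 9
PUSH 2   : 9 2
PUSH -9  : 9 2 -9
NEG      : 9 2 9
ROT      : 2 9 9
NEG      : 2 9 -9

[2, 9, -9]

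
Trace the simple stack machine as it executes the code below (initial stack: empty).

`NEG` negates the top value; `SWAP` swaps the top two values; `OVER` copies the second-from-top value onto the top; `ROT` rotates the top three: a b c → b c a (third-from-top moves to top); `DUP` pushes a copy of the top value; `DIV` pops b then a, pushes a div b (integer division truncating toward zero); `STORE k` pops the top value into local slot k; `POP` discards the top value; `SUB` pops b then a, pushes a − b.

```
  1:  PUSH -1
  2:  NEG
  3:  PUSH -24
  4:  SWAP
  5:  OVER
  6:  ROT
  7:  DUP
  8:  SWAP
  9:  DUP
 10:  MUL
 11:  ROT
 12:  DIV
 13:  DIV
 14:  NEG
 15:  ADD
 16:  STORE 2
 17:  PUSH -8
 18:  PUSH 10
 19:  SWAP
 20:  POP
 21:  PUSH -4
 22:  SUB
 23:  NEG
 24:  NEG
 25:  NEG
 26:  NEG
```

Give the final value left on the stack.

14

PUSH -1  → [-1]
NEG      → [1]
PUSH -24 → [1, -24]
SWAP     → [-24, 1]
OVER     → [-24, 1, -24]
ROT      → [1, -24, -24]
DUP      → [1, -24, -24, -24]
SWAP     → [1, -24, -24, -24]
DUP      → [1, -24, -24, -24, -24]
MUL      → [1, -24, -24, 576]
ROT      → [1, -24, 576, -24]
DIV      → [1, -24, -24]
DIV      → [1, 1]
NEG      → [1, -1]
ADD      → [0]
STORE 2  → []
PUSH -8  → [-8]
PUSH 10  → [-8, 10]
SWAP     → [10, -8]
POP      → [10]
PUSH -4  → [10, -4]
SUB      → [14]
NEG      → [-14]
NEG      → [14]
NEG      → [-14]
NEG      → [14]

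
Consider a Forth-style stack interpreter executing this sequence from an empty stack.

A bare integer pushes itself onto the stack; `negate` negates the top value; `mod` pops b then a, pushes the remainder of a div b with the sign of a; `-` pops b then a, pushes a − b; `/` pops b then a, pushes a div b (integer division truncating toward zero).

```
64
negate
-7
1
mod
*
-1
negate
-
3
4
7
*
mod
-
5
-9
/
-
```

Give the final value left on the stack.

64      [64]
negate  [-64]
-7      [-64, -7]
1       [-64, -7, 1]
mod     [-64, 0]
*       [0]
-1      [0, -1]
negate  [0, 1]
-       [-1]
3       [-1, 3]
4       [-1, 3, 4]
7       [-1, 3, 4, 7]
*       [-1, 3, 28]
mod     [-1, 3]
-       [-4]
5       [-4, 5]
-9      [-4, 5, -9]
/       [-4, 0]
-       [-4]

-4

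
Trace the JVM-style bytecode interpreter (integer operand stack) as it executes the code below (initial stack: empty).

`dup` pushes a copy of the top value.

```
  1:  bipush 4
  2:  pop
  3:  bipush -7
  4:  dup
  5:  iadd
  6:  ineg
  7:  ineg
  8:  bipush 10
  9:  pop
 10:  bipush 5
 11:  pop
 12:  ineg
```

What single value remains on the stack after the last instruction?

14

bipush 4  -> [4]
pop       -> []
bipush -7 -> [-7]
dup       -> [-7, -7]
iadd      -> [-14]
ineg      -> [14]
ineg      -> [-14]
bipush 10 -> [-14, 10]
pop       -> [-14]
bipush 5  -> [-14, 5]
pop       -> [-14]
ineg      -> [14]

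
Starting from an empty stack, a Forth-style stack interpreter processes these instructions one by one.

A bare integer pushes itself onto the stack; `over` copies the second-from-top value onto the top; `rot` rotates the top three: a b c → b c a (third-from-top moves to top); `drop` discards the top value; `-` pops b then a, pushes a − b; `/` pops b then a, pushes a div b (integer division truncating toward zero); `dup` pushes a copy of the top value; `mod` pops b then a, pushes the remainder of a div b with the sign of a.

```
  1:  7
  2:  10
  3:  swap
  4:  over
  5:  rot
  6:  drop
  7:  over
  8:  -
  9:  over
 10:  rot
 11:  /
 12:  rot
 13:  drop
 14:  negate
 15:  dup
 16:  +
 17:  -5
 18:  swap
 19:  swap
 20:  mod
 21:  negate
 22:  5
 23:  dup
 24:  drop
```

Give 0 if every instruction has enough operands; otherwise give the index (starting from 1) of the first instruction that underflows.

12

7    : [7]
10   : [7, 10]
swap : [10, 7]
over : [10, 7, 10]
rot  : [7, 10, 10]
drop : [7, 10]
over : [7, 10, 7]
-    : [7, 3]
over : [7, 3, 7]
rot  : [3, 7, 7]
/    : [3, 1]
rot  — needs 3 operands, stack has 2 → underflow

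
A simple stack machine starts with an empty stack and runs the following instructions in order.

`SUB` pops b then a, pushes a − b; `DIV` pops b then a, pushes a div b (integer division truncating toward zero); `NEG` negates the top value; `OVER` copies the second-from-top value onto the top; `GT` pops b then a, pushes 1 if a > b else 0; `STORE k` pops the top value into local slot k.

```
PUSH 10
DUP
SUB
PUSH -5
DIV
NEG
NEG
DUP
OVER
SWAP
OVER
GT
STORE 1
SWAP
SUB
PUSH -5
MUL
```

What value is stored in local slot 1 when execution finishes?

PUSH 10 → [10]
DUP     → [10, 10]
SUB     → [0]
PUSH -5 → [0, -5]
DIV     → [0]
NEG     → [0]
NEG     → [0]
DUP     → [0, 0]
OVER    → [0, 0, 0]
SWAP    → [0, 0, 0]
OVER    → [0, 0, 0, 0]
GT      → [0, 0, 0]
STORE 1 → [0, 0]
SWAP    → [0, 0]
SUB     → [0]
PUSH -5 → [0, -5]
MUL     → [0]

0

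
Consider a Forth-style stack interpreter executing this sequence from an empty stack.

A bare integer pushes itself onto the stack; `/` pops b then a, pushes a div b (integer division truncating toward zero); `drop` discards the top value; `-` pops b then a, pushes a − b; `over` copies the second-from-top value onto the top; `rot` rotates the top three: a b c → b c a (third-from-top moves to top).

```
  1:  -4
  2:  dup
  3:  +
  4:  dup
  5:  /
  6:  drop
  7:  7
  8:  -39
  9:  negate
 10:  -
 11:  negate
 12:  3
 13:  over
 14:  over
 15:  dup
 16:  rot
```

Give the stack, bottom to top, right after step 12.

-4      -4
dup     -4 -4
+       -8
dup     -8 -8
/       1
drop    (empty)
7       7
-39     7 -39
negate  7 39
-       -32
negate  32
3       32 3

[32, 3]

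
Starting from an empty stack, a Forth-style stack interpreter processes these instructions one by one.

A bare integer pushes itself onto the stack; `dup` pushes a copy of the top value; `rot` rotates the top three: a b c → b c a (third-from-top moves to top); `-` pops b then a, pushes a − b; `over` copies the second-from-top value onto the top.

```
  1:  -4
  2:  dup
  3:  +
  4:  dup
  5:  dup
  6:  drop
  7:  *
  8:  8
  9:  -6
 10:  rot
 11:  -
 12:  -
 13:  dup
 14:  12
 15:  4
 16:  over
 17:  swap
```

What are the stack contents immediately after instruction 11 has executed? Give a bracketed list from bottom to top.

[8, -70]

-4   → [-4]
dup  → [-4, -4]
+    → [-8]
dup  → [-8, -8]
dup  → [-8, -8, -8]
drop → [-8, -8]
*    → [64]
8    → [64, 8]
-6   → [64, 8, -6]
rot  → [8, -6, 64]
-    → [8, -70]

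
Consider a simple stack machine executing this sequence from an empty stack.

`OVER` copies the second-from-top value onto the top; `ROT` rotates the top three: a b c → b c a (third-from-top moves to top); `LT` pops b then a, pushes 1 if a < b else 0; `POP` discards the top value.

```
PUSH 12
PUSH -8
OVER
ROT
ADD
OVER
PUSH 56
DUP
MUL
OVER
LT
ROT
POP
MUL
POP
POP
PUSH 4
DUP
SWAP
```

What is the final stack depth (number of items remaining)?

2

PUSH 12 : [12]
PUSH -8 : [12, -8]
OVER    : [12, -8, 12]
ROT     : [-8, 12, 12]
ADD     : [-8, 24]
OVER    : [-8, 24, -8]
PUSH 56 : [-8, 24, -8, 56]
DUP     : [-8, 24, -8, 56, 56]
MUL     : [-8, 24, -8, 3136]
OVER    : [-8, 24, -8, 3136, -8]
LT      : [-8, 24, -8, 0]
ROT     : [-8, -8, 0, 24]
POP     : [-8, -8, 0]
MUL     : [-8, 0]
POP     : [-8]
POP     : []
PUSH 4  : [4]
DUP     : [4, 4]
SWAP    : [4, 4]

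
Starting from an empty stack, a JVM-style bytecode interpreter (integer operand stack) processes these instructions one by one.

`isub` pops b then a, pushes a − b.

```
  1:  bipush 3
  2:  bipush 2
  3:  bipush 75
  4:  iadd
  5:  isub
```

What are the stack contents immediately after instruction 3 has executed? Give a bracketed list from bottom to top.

bipush 3  -> [3]
bipush 2  -> [3, 2]
bipush 75 -> [3, 2, 75]

[3, 2, 75]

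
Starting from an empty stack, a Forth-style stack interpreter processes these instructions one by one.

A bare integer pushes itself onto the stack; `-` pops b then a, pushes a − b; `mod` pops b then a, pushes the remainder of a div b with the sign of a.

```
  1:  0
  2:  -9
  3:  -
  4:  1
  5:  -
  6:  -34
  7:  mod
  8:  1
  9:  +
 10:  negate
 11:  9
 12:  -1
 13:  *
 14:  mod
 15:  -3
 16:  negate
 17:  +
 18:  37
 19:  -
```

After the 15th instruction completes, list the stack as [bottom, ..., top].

[0, -3]

0      : 0
-9     : 0 -9
-      : 9
1      : 9 1
-      : 8
-34    : 8 -34
mod    : 8
1      : 8 1
+      : 9
negate : -9
9      : -9 9
-1     : -9 9 -1
*      : -9 -9
mod    : 0
-3     : 0 -3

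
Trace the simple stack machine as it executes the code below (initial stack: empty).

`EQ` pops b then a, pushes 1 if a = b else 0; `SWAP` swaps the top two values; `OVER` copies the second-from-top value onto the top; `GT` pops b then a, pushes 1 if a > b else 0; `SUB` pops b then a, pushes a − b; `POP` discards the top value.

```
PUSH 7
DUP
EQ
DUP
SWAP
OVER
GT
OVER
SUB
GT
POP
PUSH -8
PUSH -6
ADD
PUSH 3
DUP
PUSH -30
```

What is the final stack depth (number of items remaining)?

4

PUSH 7   -> [7]
DUP      -> [7, 7]
EQ       -> [1]
DUP      -> [1, 1]
SWAP     -> [1, 1]
OVER     -> [1, 1, 1]
GT       -> [1, 0]
OVER     -> [1, 0, 1]
SUB      -> [1, -1]
GT       -> [1]
POP      -> []
PUSH -8  -> [-8]
PUSH -6  -> [-8, -6]
ADD      -> [-14]
PUSH 3   -> [-14, 3]
DUP      -> [-14, 3, 3]
PUSH -30 -> [-14, 3, 3, -30]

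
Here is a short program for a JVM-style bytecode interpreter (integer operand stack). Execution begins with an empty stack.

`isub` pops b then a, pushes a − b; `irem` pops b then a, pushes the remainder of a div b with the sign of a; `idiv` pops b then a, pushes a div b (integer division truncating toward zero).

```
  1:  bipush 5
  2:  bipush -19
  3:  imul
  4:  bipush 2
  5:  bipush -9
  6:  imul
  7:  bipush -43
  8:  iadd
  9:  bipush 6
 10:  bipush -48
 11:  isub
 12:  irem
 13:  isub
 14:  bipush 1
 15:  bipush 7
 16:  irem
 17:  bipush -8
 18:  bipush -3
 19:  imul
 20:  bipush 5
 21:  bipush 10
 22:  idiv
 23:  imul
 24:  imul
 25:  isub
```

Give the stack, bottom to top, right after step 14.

[-88, 1]

bipush 5    5
bipush -19  5 -19
imul        -95
bipush 2    -95 2
bipush -9   -95 2 -9
imul        -95 -18
bipush -43  -95 -18 -43
iadd        -95 -61
bipush 6    -95 -61 6
bipush -48  -95 -61 6 -48
isub        -95 -61 54
irem        -95 -7
isub        -88
bipush 1    -88 1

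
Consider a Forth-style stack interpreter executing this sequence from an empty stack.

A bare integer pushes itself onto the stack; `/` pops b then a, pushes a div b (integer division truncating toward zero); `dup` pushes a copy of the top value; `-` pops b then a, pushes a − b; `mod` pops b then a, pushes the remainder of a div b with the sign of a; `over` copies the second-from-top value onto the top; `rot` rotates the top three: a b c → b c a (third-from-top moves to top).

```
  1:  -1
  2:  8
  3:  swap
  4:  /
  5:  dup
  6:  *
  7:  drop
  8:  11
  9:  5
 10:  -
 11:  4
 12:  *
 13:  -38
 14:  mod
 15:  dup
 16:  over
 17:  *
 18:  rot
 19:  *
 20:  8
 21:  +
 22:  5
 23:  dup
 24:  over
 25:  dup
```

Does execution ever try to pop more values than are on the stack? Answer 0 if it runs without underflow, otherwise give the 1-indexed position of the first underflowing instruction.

18

-1   -> [-1]
8    -> [-1, 8]
swap -> [8, -1]
/    -> [-8]
dup  -> [-8, -8]
*    -> [64]
drop -> []
11   -> [11]
5    -> [11, 5]
-    -> [6]
4    -> [6, 4]
*    -> [24]
-38  -> [24, -38]
mod  -> [24]
dup  -> [24, 24]
over -> [24, 24, 24]
*    -> [24, 576]
rot  — needs 3 operands, stack has 2 → underflow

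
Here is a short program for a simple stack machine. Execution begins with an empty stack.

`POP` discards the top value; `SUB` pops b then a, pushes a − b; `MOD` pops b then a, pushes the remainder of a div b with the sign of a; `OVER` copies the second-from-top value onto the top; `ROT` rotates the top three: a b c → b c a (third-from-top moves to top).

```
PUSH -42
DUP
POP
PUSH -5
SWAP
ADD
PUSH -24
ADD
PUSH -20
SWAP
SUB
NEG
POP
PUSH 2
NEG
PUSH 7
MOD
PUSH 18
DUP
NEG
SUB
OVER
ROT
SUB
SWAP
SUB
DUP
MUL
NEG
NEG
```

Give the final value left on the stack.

1296

PUSH -42 → -42
DUP      → -42 -42
POP      → -42
PUSH -5  → -42 -5
SWAP     → -5 -42
ADD      → -47
PUSH -24 → -47 -24
ADD      → -71
PUSH -20 → -71 -20
SWAP     → -20 -71
SUB      → 51
NEG      → -51
POP      → (empty)
PUSH 2   → 2
NEG      → -2
PUSH 7   → -2 7
MOD      → -2
PUSH 18  → -2 18
DUP      → -2 18 18
NEG      → -2 18 -18
SUB      → -2 36
OVER     → -2 36 -2
ROT      → 36 -2 -2
SUB      → 36 0
SWAP     → 0 36
SUB      → -36
DUP      → -36 -36
MUL      → 1296
NEG      → -1296
NEG      → 1296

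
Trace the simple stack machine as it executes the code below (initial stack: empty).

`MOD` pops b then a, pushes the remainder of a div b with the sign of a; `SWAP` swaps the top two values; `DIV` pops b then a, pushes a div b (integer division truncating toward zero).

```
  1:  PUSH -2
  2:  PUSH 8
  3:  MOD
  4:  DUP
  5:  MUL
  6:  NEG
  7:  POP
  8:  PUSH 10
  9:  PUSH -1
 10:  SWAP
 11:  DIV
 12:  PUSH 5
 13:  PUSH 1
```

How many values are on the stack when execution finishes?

3

PUSH -2  [-2]
PUSH 8   [-2, 8]
MOD      [-2]
DUP      [-2, -2]
MUL      [4]
NEG      [-4]
POP      []
PUSH 10  [10]
PUSH -1  [10, -1]
SWAP     [-1, 10]
DIV      [0]
PUSH 5   [0, 5]
PUSH 1   [0, 5, 1]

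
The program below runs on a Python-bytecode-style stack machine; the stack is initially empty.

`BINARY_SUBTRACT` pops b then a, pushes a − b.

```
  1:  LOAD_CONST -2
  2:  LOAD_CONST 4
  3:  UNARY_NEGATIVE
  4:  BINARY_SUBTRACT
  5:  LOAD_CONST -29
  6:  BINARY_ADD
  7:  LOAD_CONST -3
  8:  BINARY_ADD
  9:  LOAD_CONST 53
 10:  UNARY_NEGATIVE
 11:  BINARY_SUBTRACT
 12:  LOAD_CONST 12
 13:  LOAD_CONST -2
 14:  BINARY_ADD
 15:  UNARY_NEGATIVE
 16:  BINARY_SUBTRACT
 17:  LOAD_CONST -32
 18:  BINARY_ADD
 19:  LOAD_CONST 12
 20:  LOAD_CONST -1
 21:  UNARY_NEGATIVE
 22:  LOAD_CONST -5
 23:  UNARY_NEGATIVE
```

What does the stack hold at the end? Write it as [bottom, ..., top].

LOAD_CONST -2   -> -2
LOAD_CONST 4    -> -2 4
UNARY_NEGATIVE  -> -2 -4
BINARY_SUBTRACT -> 2
LOAD_CONST -29  -> 2 -29
BINARY_ADD      -> -27
LOAD_CONST -3   -> -27 -3
BINARY_ADD      -> -30
LOAD_CONST 53   -> -30 53
UNARY_NEGATIVE  -> -30 -53
BINARY_SUBTRACT -> 23
LOAD_CONST 12   -> 23 12
LOAD_CONST -2   -> 23 12 -2
BINARY_ADD      -> 23 10
UNARY_NEGATIVE  -> 23 -10
BINARY_SUBTRACT -> 33
LOAD_CONST -32  -> 33 -32
BINARY_ADD      -> 1
LOAD_CONST 12   -> 1 12
LOAD_CONST -1   -> 1 12 -1
UNARY_NEGATIVE  -> 1 12 1
LOAD_CONST -5   -> 1 12 1 -5
UNARY_NEGATIVE  -> 1 12 1 5

[1, 12, 1, 5]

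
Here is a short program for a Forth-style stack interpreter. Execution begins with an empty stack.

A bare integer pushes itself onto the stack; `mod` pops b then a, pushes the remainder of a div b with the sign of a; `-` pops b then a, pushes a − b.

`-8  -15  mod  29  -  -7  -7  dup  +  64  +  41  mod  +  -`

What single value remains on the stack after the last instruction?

-39

-8   [-8]
-15  [-8, -15]
mod  [-8]
29   [-8, 29]
-    [-37]
-7   [-37, -7]
-7   [-37, -7, -7]
dup  [-37, -7, -7, -7]
+    [-37, -7, -14]
64   [-37, -7, -14, 64]
+    [-37, -7, 50]
41   [-37, -7, 50, 41]
mod  [-37, -7, 9]
+    [-37, 2]
-    [-39]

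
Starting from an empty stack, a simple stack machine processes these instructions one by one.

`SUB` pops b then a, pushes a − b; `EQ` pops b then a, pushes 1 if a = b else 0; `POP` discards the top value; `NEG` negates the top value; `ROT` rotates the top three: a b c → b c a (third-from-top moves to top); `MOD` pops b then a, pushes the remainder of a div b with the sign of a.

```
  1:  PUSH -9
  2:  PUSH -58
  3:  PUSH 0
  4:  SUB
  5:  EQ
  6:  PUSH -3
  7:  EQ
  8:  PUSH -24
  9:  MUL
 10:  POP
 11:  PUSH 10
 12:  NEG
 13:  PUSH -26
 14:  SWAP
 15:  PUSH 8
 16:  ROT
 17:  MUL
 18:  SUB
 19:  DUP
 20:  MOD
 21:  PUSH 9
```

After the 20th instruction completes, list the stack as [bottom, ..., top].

[0]

PUSH -9   [-9]
PUSH -58  [-9, -58]
PUSH 0    [-9, -58, 0]
SUB       [-9, -58]
EQ        [0]
PUSH -3   [0, -3]
EQ        [0]
PUSH -24  [0, -24]
MUL       [0]
POP       []
PUSH 10   [10]
NEG       [-10]
PUSH -26  [-10, -26]
SWAP      [-26, -10]
PUSH 8    [-26, -10, 8]
ROT       [-10, 8, -26]
MUL       [-10, -208]
SUB       [198]
DUP       [198, 198]
MOD       [0]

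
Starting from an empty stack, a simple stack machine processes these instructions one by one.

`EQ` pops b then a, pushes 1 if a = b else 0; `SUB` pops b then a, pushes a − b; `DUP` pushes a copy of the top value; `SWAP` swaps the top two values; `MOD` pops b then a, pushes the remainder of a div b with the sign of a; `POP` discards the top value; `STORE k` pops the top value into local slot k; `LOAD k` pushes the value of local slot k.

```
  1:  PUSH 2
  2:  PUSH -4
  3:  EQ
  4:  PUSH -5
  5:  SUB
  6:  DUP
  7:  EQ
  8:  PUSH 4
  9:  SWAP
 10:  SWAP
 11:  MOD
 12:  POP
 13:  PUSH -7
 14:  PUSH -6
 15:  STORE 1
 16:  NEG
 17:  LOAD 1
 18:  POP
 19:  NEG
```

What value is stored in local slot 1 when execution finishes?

-6

PUSH 2   [2]
PUSH -4  [2, -4]
EQ       [0]
PUSH -5  [0, -5]
SUB      [5]
DUP      [5, 5]
EQ       [1]
PUSH 4   [1, 4]
SWAP     [4, 1]
SWAP     [1, 4]
MOD      [1]
POP      []
PUSH -7  [-7]
PUSH -6  [-7, -6]
STORE 1  [-7]
NEG      [7]
LOAD 1   [7, -6]
POP      [7]
NEG      [-7]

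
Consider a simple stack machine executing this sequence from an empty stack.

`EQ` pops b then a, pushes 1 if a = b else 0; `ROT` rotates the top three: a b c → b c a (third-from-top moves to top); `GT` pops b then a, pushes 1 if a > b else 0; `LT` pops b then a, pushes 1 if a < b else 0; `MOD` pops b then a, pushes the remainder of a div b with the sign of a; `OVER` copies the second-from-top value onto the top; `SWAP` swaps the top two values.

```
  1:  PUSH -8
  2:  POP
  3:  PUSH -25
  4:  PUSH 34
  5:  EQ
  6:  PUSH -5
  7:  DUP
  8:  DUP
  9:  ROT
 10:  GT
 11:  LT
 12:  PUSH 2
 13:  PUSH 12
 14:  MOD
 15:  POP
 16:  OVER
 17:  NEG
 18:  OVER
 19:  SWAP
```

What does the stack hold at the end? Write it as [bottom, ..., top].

[0, 1, 1, 0]

PUSH -8   -8
POP       (empty)
PUSH -25  -25
PUSH 34   -25 34
EQ        0
PUSH -5   0 -5
DUP       0 -5 -5
DUP       0 -5 -5 -5
ROT       0 -5 -5 -5
GT        0 -5 0
LT        0 1
PUSH 2    0 1 2
PUSH 12   0 1 2 12
MOD       0 1 2
POP       0 1
OVER      0 1 0
NEG       0 1 0
OVER      0 1 0 1
SWAP      0 1 1 0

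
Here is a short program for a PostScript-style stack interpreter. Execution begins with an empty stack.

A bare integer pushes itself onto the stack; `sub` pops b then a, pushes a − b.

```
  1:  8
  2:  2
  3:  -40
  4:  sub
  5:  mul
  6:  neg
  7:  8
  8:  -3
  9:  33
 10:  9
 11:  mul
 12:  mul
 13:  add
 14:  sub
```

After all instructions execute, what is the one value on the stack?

547

8   -> [8]
2   -> [8, 2]
-40 -> [8, 2, -40]
sub -> [8, 42]
mul -> [336]
neg -> [-336]
8   -> [-336, 8]
-3  -> [-336, 8, -3]
33  -> [-336, 8, -3, 33]
9   -> [-336, 8, -3, 33, 9]
mul -> [-336, 8, -3, 297]
mul -> [-336, 8, -891]
add -> [-336, -883]
sub -> [547]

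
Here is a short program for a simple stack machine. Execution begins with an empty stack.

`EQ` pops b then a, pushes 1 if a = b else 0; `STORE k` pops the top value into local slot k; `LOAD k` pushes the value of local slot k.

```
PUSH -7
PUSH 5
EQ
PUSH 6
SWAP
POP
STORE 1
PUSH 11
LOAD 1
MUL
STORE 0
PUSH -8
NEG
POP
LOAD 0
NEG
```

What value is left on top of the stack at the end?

-66

PUSH -7 → [-7]
PUSH 5  → [-7, 5]
EQ      → [0]
PUSH 6  → [0, 6]
SWAP    → [6, 0]
POP     → [6]
STORE 1 → []
PUSH 11 → [11]
LOAD 1  → [11, 6]
MUL     → [66]
STORE 0 → []
PUSH -8 → [-8]
NEG     → [8]
POP     → []
LOAD 0  → [66]
NEG     → [-66]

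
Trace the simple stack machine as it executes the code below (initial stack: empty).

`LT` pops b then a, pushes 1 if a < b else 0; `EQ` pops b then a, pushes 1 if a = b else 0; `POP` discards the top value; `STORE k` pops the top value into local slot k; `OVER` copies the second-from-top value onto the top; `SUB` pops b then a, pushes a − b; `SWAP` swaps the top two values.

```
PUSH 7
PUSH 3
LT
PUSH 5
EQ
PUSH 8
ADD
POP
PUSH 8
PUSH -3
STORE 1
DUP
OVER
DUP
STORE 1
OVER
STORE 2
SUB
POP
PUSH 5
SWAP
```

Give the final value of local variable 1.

8

PUSH 7   [7]
PUSH 3   [7, 3]
LT       [0]
PUSH 5   [0, 5]
EQ       [0]
PUSH 8   [0, 8]
ADD      [8]
POP      []
PUSH 8   [8]
PUSH -3  [8, -3]
STORE 1  [8]
DUP      [8, 8]
OVER     [8, 8, 8]
DUP      [8, 8, 8, 8]
STORE 1  [8, 8, 8]
OVER     [8, 8, 8, 8]
STORE 2  [8, 8, 8]
SUB      [8, 0]
POP      [8]
PUSH 5   [8, 5]
SWAP     [5, 8]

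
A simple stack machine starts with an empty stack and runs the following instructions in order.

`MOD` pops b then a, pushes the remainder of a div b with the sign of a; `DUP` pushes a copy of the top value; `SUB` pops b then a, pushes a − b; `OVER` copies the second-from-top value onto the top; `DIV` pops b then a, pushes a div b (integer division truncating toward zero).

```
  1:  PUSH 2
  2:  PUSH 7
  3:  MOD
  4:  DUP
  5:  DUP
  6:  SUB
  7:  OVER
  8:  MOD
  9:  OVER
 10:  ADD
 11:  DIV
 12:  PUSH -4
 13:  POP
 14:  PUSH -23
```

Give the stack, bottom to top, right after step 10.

PUSH 2 : [2]
PUSH 7 : [2, 7]
MOD    : [2]
DUP    : [2, 2]
DUP    : [2, 2, 2]
SUB    : [2, 0]
OVER   : [2, 0, 2]
MOD    : [2, 0]
OVER   : [2, 0, 2]
ADD    : [2, 2]

[2, 2]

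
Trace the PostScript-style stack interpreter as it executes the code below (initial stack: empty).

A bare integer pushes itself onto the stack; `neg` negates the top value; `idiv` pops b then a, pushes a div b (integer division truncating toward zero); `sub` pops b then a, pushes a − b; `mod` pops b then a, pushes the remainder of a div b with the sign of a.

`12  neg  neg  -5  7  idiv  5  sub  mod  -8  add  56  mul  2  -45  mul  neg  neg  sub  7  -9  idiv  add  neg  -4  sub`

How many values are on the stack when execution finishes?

12    12
neg   -12
neg   12
-5    12 -5
7     12 -5 7
idiv  12 0
5     12 0 5
sub   12 -5
mod   2
-8    2 -8
add   -6
56    -6 56
mul   -336
2     -336 2
-45   -336 2 -45
mul   -336 -90
neg   -336 90
neg   -336 -90
sub   -246
7     -246 7
-9    -246 7 -9
idiv  -246 0
add   -246
neg   246
-4    246 -4
sub   250

1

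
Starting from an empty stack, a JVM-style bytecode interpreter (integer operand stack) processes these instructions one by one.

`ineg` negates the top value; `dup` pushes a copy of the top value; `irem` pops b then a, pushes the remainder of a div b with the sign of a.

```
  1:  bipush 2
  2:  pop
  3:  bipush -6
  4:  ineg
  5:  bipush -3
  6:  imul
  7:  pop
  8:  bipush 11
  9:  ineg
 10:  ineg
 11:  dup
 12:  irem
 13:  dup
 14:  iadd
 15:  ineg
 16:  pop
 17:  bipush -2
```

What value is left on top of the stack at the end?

-2

bipush 2  -> 2
pop       -> (empty)
bipush -6 -> -6
ineg      -> 6
bipush -3 -> 6 -3
imul      -> -18
pop       -> (empty)
bipush 11 -> 11
ineg      -> -11
ineg      -> 11
dup       -> 11 11
irem      -> 0
dup       -> 0 0
iadd      -> 0
ineg      -> 0
pop       -> (empty)
bipush -2 -> -2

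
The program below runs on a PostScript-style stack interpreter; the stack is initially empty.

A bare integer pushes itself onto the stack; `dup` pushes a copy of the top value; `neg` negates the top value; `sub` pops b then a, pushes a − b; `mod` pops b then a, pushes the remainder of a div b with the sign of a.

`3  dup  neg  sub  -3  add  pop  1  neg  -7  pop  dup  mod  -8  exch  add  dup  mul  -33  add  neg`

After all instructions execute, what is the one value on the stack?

3     3
dup   3 3
neg   3 -3
sub   6
-3    6 -3
add   3
pop   (empty)
1     1
neg   -1
-7    -1 -7
pop   -1
dup   -1 -1
mod   0
-8    0 -8
exch  -8 0
add   -8
dup   -8 -8
mul   64
-33   64 -33
add   31
neg   -31

-31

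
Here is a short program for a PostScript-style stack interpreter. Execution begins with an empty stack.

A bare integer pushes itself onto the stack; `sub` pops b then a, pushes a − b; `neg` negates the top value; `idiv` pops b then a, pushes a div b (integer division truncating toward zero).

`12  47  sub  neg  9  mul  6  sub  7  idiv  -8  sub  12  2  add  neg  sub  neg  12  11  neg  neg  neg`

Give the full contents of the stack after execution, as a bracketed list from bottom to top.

[-66, 12, -11]

12   : [12]
47   : [12, 47]
sub  : [-35]
neg  : [35]
9    : [35, 9]
mul  : [315]
6    : [315, 6]
sub  : [309]
7    : [309, 7]
idiv : [44]
-8   : [44, -8]
sub  : [52]
12   : [52, 12]
2    : [52, 12, 2]
add  : [52, 14]
neg  : [52, -14]
sub  : [66]
neg  : [-66]
12   : [-66, 12]
11   : [-66, 12, 11]
neg  : [-66, 12, -11]
neg  : [-66, 12, 11]
neg  : [-66, 12, -11]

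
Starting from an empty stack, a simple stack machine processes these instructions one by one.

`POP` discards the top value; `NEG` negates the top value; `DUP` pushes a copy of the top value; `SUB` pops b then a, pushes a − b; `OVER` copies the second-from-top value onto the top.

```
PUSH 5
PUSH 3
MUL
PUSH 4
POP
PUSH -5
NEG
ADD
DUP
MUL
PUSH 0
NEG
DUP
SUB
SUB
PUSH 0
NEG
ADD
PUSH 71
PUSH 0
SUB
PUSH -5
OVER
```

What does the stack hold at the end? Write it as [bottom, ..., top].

[400, 71, -5, 71]

PUSH 5   5
PUSH 3   5 3
MUL      15
PUSH 4   15 4
POP      15
PUSH -5  15 -5
NEG      15 5
ADD      20
DUP      20 20
MUL      400
PUSH 0   400 0
NEG      400 0
DUP      400 0 0
SUB      400 0
SUB      400
PUSH 0   400 0
NEG      400 0
ADD      400
PUSH 71  400 71
PUSH 0   400 71 0
SUB      400 71
PUSH -5  400 71 -5
OVER     400 71 -5 71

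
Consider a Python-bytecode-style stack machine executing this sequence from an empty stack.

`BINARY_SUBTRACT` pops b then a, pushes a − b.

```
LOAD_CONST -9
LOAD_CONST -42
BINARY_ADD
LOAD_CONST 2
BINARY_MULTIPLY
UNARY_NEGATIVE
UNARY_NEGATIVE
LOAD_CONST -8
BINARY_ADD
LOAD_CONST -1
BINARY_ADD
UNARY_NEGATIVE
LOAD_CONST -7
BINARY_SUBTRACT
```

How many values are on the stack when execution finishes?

LOAD_CONST -9   -> [-9]
LOAD_CONST -42  -> [-9, -42]
BINARY_ADD      -> [-51]
LOAD_CONST 2    -> [-51, 2]
BINARY_MULTIPLY -> [-102]
UNARY_NEGATIVE  -> [102]
UNARY_NEGATIVE  -> [-102]
LOAD_CONST -8   -> [-102, -8]
BINARY_ADD      -> [-110]
LOAD_CONST -1   -> [-110, -1]
BINARY_ADD      -> [-111]
UNARY_NEGATIVE  -> [111]
LOAD_CONST -7   -> [111, -7]
BINARY_SUBTRACT -> [118]

1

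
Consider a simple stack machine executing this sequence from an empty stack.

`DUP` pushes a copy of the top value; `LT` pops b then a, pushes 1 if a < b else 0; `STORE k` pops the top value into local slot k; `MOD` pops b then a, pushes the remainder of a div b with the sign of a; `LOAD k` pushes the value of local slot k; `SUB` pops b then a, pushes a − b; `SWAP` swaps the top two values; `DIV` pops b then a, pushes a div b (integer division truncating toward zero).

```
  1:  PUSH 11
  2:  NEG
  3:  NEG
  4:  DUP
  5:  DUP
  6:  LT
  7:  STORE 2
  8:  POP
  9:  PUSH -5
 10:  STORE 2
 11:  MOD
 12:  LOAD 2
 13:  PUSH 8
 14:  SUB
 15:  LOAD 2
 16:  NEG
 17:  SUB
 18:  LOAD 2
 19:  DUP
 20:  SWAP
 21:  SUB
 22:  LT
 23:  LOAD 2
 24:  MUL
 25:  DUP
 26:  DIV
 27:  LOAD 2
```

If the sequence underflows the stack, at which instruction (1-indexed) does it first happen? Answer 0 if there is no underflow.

PUSH 11  11
NEG      -11
NEG      11
DUP      11 11
DUP      11 11 11
LT       11 0
STORE 2  11
POP      (empty)
PUSH -5  -5
STORE 2  (empty)
MOD  — needs 2 operands, stack has 0 → underflow

11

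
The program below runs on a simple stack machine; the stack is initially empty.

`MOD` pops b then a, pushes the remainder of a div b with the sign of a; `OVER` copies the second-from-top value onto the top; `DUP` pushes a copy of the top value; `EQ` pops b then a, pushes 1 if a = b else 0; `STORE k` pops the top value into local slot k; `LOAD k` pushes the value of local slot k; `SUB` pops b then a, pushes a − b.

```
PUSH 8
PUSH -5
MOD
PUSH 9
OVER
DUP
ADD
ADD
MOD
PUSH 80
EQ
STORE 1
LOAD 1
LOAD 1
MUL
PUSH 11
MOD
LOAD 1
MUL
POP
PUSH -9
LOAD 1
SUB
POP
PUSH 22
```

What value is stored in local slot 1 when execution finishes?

PUSH 8  → [8]
PUSH -5 → [8, -5]
MOD     → [3]
PUSH 9  → [3, 9]
OVER    → [3, 9, 3]
DUP     → [3, 9, 3, 3]
ADD     → [3, 9, 6]
ADD     → [3, 15]
MOD     → [3]
PUSH 80 → [3, 80]
EQ      → [0]
STORE 1 → []
LOAD 1  → [0]
LOAD 1  → [0, 0]
MUL     → [0]
PUSH 11 → [0, 11]
MOD     → [0]
LOAD 1  → [0, 0]
MUL     → [0]
POP     → []
PUSH -9 → [-9]
LOAD 1  → [-9, 0]
SUB     → [-9]
POP     → []
PUSH 22 → [22]

0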